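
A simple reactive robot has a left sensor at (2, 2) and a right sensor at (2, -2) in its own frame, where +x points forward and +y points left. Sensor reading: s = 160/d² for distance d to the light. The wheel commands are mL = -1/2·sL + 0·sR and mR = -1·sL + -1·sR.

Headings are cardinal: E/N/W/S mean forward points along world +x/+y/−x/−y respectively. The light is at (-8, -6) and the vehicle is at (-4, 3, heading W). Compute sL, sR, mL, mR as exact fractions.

160/53 32/25 -80/53 -5696/1325

left sensor world pos  = (-6, 1); dL² = 53
right sensor world pos = (-6, 5); dR² = 125
sL = 160/53 = 160/53
sR = 160/125 = 32/25
mL = -1/2·sL + 0·sR = -80/53
mR = -1·sL + -1·sR = -5696/1325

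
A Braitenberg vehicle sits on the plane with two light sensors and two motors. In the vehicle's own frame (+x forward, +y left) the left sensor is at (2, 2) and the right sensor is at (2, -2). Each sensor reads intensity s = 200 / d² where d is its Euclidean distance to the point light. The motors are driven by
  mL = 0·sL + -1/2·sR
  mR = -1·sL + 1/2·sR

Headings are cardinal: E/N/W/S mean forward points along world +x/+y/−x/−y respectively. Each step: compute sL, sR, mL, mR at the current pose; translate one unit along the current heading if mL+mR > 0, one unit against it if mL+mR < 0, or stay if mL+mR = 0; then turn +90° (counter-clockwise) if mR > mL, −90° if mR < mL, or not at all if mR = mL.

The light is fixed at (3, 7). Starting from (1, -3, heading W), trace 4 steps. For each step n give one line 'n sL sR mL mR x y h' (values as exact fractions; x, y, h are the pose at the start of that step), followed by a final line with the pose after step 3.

0 5/4 5/2 -5/4 0 1 -3 W
1 40/29 200/153 -100/153 -3220/4437 2 -3 S
2 20/13 100/29 -50/29 70/377 2 -2 W
3 8/5 8/5 -4/5 -4/5 3 -2 S
final 3 -1 S

n=0: pose=(1,-3,W); sL=5/4, sR=5/2; mL=-5/4, mR=0; mL+mR=-5/4 → advance -1; mR−mL=5/4 → turn +1·90°
n=1: pose=(2,-3,S); sL=40/29, sR=200/153; mL=-100/153, mR=-3220/4437; mL+mR=-40/29 → advance -1; mR−mL=-320/4437 → turn -1·90°
n=2: pose=(2,-2,W); sL=20/13, sR=100/29; mL=-50/29, mR=70/377; mL+mR=-20/13 → advance -1; mR−mL=720/377 → turn +1·90°
n=3: pose=(3,-2,S); sL=8/5, sR=8/5; mL=-4/5, mR=-4/5; mL+mR=-8/5 → advance -1; mR−mL=0 → turn +0·90°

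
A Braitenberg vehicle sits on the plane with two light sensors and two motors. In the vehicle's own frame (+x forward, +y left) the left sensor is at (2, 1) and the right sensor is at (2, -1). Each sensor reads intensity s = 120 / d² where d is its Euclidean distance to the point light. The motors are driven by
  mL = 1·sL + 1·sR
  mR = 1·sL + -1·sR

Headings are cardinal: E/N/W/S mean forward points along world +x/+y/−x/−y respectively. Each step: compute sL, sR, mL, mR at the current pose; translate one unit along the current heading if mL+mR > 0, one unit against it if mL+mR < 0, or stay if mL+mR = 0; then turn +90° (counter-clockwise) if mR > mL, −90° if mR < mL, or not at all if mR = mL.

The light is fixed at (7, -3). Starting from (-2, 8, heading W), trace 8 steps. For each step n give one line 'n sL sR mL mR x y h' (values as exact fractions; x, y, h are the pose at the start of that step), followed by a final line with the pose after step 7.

n=0: pose=(-2,8,W); sL=120/221, sR=24/53; mL=11664/11713, mR=1056/11713; mL+mR=240/221 → advance +1; mR−mL=-48/53 → turn -1·90°
n=1: pose=(-3,8,N); sL=12/29, sR=12/25; mL=648/725, mR=-48/725; mL+mR=24/29 → advance +1; mR−mL=-24/25 → turn -1·90°
n=2: pose=(-3,9,E); sL=120/233, sR=24/37; mL=10032/8621, mR=-1152/8621; mL+mR=240/233 → advance +1; mR−mL=-48/37 → turn -1·90°
n=3: pose=(-2,9,S); sL=30/41, sR=3/5; mL=273/205, mR=27/205; mL+mR=60/41 → advance +1; mR−mL=-6/5 → turn -1·90°
n=4: pose=(-2,8,W); sL=120/221, sR=24/53; mL=11664/11713, mR=1056/11713; mL+mR=240/221 → advance +1; mR−mL=-48/53 → turn -1·90°
n=5: pose=(-3,8,N); sL=12/29, sR=12/25; mL=648/725, mR=-48/725; mL+mR=24/29 → advance +1; mR−mL=-24/25 → turn -1·90°
n=6: pose=(-3,9,E); sL=120/233, sR=24/37; mL=10032/8621, mR=-1152/8621; mL+mR=240/233 → advance +1; mR−mL=-48/37 → turn -1·90°
n=7: pose=(-2,9,S); sL=30/41, sR=3/5; mL=273/205, mR=27/205; mL+mR=60/41 → advance +1; mR−mL=-6/5 → turn -1·90°

0 120/221 24/53 11664/11713 1056/11713 -2 8 W
1 12/29 12/25 648/725 -48/725 -3 8 N
2 120/233 24/37 10032/8621 -1152/8621 -3 9 E
3 30/41 3/5 273/205 27/205 -2 9 S
4 120/221 24/53 11664/11713 1056/11713 -2 8 W
5 12/29 12/25 648/725 -48/725 -3 8 N
6 120/233 24/37 10032/8621 -1152/8621 -3 9 E
7 30/41 3/5 273/205 27/205 -2 9 S
final -2 8 W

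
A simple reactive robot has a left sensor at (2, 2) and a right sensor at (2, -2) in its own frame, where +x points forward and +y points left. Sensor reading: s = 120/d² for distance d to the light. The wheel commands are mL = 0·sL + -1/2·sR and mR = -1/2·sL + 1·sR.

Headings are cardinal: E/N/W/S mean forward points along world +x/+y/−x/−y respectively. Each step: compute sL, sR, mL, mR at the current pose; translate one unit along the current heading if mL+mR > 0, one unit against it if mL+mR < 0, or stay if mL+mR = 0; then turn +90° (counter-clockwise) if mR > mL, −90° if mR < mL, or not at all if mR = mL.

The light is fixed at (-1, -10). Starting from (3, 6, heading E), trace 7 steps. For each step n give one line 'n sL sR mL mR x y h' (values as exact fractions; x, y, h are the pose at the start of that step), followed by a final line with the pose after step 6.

0 1/3 15/29 -15/58 61/174 3 6 E
1 40/111 120/373 -60/373 5860/41403 4 6 N
2 60/89 60/149 -30/149 870/13261 4 5 W
3 120/233 24/37 -12/37 3372/8621 5 5 S
4 3/8 15/26 -15/52 81/208 5 4 E
5 120/281 120/337 -60/337 13500/94697 6 4 N
6 60/73 12/25 -6/25 126/1825 6 3 W
final 7 3 S

n=0: pose=(3,6,E); sL=1/3, sR=15/29; mL=-15/58, mR=61/174; mL+mR=8/87 → advance +1; mR−mL=53/87 → turn +1·90°
n=1: pose=(4,6,N); sL=40/111, sR=120/373; mL=-60/373, mR=5860/41403; mL+mR=-800/41403 → advance -1; mR−mL=12520/41403 → turn +1·90°
n=2: pose=(4,5,W); sL=60/89, sR=60/149; mL=-30/149, mR=870/13261; mL+mR=-1800/13261 → advance -1; mR−mL=3540/13261 → turn +1·90°
n=3: pose=(5,5,S); sL=120/233, sR=24/37; mL=-12/37, mR=3372/8621; mL+mR=576/8621 → advance +1; mR−mL=6168/8621 → turn +1·90°
n=4: pose=(5,4,E); sL=3/8, sR=15/26; mL=-15/52, mR=81/208; mL+mR=21/208 → advance +1; mR−mL=141/208 → turn +1·90°
n=5: pose=(6,4,N); sL=120/281, sR=120/337; mL=-60/337, mR=13500/94697; mL+mR=-3360/94697 → advance -1; mR−mL=30360/94697 → turn +1·90°
n=6: pose=(6,3,W); sL=60/73, sR=12/25; mL=-6/25, mR=126/1825; mL+mR=-312/1825 → advance -1; mR−mL=564/1825 → turn +1·90°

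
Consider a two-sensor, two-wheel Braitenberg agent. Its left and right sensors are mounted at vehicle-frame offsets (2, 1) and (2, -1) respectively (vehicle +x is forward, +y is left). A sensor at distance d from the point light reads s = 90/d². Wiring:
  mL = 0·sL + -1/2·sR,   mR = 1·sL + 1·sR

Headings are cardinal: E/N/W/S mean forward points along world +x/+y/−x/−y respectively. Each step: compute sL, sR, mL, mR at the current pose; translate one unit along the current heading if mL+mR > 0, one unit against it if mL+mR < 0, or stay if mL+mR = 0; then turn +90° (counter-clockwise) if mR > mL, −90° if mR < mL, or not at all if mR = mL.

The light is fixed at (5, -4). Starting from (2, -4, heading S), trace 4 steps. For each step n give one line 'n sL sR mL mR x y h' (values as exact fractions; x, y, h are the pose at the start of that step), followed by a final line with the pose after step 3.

n=0: pose=(2,-4,S); sL=45/4, sR=9/2; mL=-9/4, mR=63/4; mL+mR=27/2 → advance +1; mR−mL=18 → turn +1·90°
n=1: pose=(2,-5,E); sL=90, sR=18; mL=-9, mR=108; mL+mR=99 → advance +1; mR−mL=117 → turn +1·90°
n=2: pose=(3,-5,N); sL=9, sR=45; mL=-45/2, mR=54; mL+mR=63/2 → advance +1; mR−mL=153/2 → turn +1·90°
n=3: pose=(3,-4,W); sL=90/17, sR=90/17; mL=-45/17, mR=180/17; mL+mR=135/17 → advance +1; mR−mL=225/17 → turn +1·90°

0 45/4 9/2 -9/4 63/4 2 -4 S
1 90 18 -9 108 2 -5 E
2 9 45 -45/2 54 3 -5 N
3 90/17 90/17 -45/17 180/17 3 -4 W
final 2 -4 S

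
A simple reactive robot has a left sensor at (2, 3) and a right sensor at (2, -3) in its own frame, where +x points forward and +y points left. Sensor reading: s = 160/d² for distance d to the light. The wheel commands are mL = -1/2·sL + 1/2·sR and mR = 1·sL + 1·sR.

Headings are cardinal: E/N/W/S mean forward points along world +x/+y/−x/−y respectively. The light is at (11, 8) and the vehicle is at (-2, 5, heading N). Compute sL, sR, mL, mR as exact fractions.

left sensor world pos  = (-5, 7); dL² = 257
right sensor world pos = (1, 7); dR² = 101
sL = 160/257 = 160/257
sR = 160/101 = 160/101
mL = -1/2·sL + 1/2·sR = 12480/25957
mR = 1·sL + 1·sR = 57280/25957

160/257 160/101 12480/25957 57280/25957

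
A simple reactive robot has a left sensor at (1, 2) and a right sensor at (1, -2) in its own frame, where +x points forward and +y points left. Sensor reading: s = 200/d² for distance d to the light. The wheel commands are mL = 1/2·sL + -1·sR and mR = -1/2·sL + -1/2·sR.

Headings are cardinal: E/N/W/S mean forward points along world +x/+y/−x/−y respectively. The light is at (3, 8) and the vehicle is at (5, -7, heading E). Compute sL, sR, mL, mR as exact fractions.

100/89 100/149 -1450/13261 -11900/13261

left sensor world pos  = (6, -5); dL² = 178
right sensor world pos = (6, -9); dR² = 298
sL = 200/178 = 100/89
sR = 200/298 = 100/149
mL = 1/2·sL + -1·sR = -1450/13261
mR = -1/2·sL + -1/2·sR = -11900/13261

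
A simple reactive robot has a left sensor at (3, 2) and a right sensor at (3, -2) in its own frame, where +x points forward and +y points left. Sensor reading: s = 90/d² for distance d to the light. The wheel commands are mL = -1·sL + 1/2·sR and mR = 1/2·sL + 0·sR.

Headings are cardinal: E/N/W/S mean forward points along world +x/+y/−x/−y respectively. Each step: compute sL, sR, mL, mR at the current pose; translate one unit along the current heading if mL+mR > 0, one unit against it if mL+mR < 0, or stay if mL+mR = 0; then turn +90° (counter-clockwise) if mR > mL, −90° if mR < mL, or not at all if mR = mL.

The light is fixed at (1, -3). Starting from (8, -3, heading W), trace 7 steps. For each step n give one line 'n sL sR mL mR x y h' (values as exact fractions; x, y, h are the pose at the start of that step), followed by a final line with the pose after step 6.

n=0: pose=(8,-3,W); sL=9/2, sR=9/2; mL=-9/4, mR=9/4; mL+mR=0 → advance +0; mR−mL=9/2 → turn +1·90°
n=1: pose=(8,-3,S); sL=1, sR=45/17; mL=11/34, mR=1/2; mL+mR=14/17 → advance +1; mR−mL=3/17 → turn +1·90°
n=2: pose=(8,-4,E); sL=90/101, sR=90/109; mL=-5265/11009, mR=45/101; mL+mR=-360/11009 → advance -1; mR−mL=10170/11009 → turn +1·90°
n=3: pose=(7,-4,N); sL=9/2, sR=45/34; mL=-261/68, mR=9/4; mL+mR=-27/17 → advance -1; mR−mL=207/34 → turn +1·90°
n=4: pose=(7,-5,W); sL=18/5, sR=10; mL=7/5, mR=9/5; mL+mR=16/5 → advance +1; mR−mL=2/5 → turn +1·90°
n=5: pose=(6,-5,S); sL=45/37, sR=45/17; mL=135/1258, mR=45/74; mL+mR=450/629 → advance +1; mR−mL=315/629 → turn +1·90°
n=6: pose=(6,-6,E); sL=18/13, sR=90/89; mL=-1017/1157, mR=9/13; mL+mR=-216/1157 → advance -1; mR−mL=1818/1157 → turn +1·90°

0 9/2 9/2 -9/4 9/4 8 -3 W
1 1 45/17 11/34 1/2 8 -3 S
2 90/101 90/109 -5265/11009 45/101 8 -4 E
3 9/2 45/34 -261/68 9/4 7 -4 N
4 18/5 10 7/5 9/5 7 -5 W
5 45/37 45/17 135/1258 45/74 6 -5 S
6 18/13 90/89 -1017/1157 9/13 6 -6 E
final 5 -6 N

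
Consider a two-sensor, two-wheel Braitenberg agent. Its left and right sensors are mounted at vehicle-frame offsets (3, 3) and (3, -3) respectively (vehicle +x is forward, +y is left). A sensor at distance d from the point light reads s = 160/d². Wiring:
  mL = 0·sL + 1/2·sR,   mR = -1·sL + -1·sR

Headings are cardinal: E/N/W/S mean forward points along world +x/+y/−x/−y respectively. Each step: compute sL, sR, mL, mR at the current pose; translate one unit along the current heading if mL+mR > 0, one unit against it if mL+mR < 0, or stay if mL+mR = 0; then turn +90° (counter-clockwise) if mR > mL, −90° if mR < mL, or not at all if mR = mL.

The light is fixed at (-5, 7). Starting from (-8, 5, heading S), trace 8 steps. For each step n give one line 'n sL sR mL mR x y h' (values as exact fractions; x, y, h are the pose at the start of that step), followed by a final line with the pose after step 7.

0 32/5 160/61 80/61 -2752/305 -8 5 S
1 40/13 4 2 -92/13 -8 6 W
2 160/29 32 16 -1088/29 -7 6 N
3 80 80/13 40/13 -1120/13 -7 5 E
4 32/5 160/61 80/61 -2752/305 -8 5 S
5 40/13 4 2 -92/13 -8 6 W
6 160/29 32 16 -1088/29 -7 6 N
7 80 80/13 40/13 -1120/13 -7 5 E
final -8 5 S

n=0: pose=(-8,5,S); sL=32/5, sR=160/61; mL=80/61, mR=-2752/305; mL+mR=-2352/305 → advance -1; mR−mL=-3152/305 → turn -1·90°
n=1: pose=(-8,6,W); sL=40/13, sR=4; mL=2, mR=-92/13; mL+mR=-66/13 → advance -1; mR−mL=-118/13 → turn -1·90°
n=2: pose=(-7,6,N); sL=160/29, sR=32; mL=16, mR=-1088/29; mL+mR=-624/29 → advance -1; mR−mL=-1552/29 → turn -1·90°
n=3: pose=(-7,5,E); sL=80, sR=80/13; mL=40/13, mR=-1120/13; mL+mR=-1080/13 → advance -1; mR−mL=-1160/13 → turn -1·90°
n=4: pose=(-8,5,S); sL=32/5, sR=160/61; mL=80/61, mR=-2752/305; mL+mR=-2352/305 → advance -1; mR−mL=-3152/305 → turn -1·90°
n=5: pose=(-8,6,W); sL=40/13, sR=4; mL=2, mR=-92/13; mL+mR=-66/13 → advance -1; mR−mL=-118/13 → turn -1·90°
n=6: pose=(-7,6,N); sL=160/29, sR=32; mL=16, mR=-1088/29; mL+mR=-624/29 → advance -1; mR−mL=-1552/29 → turn -1·90°
n=7: pose=(-7,5,E); sL=80, sR=80/13; mL=40/13, mR=-1120/13; mL+mR=-1080/13 → advance -1; mR−mL=-1160/13 → turn -1·90°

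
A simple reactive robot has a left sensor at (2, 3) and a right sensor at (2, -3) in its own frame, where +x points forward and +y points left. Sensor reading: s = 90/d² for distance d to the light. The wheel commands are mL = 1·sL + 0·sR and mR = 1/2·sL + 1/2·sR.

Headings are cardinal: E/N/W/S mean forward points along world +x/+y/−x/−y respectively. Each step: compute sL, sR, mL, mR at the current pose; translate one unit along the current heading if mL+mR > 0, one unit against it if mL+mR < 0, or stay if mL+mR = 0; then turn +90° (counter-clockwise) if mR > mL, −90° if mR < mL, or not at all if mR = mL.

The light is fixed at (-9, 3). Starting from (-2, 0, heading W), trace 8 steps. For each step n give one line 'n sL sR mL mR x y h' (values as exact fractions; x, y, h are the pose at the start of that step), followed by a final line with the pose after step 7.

n=0: pose=(-2,0,W); sL=90/61, sR=18/5; mL=90/61, mR=774/305; mL+mR=1224/305 → advance +1; mR−mL=324/305 → turn +1·90°
n=1: pose=(-3,0,S); sL=45/53, sR=45/17; mL=45/53, mR=1575/901; mL+mR=2340/901 → advance +1; mR−mL=810/901 → turn +1·90°
n=2: pose=(-3,-1,E); sL=18/13, sR=90/113; mL=18/13, mR=1602/1469; mL+mR=3636/1469 → advance +1; mR−mL=-432/1469 → turn -1·90°
n=3: pose=(-2,-1,S); sL=45/68, sR=45/26; mL=45/68, mR=2115/1768; mL+mR=3285/1768 → advance +1; mR−mL=945/1768 → turn +1·90°
n=4: pose=(-2,-2,E); sL=18/17, sR=18/29; mL=18/17, mR=414/493; mL+mR=936/493 → advance +1; mR−mL=-108/493 → turn -1·90°
n=5: pose=(-1,-2,S); sL=9/17, sR=45/37; mL=9/17, mR=549/629; mL+mR=882/629 → advance +1; mR−mL=216/629 → turn +1·90°
n=6: pose=(-1,-3,E); sL=90/109, sR=90/181; mL=90/109, mR=13050/19729; mL+mR=29340/19729 → advance +1; mR−mL=-3240/19729 → turn -1·90°
n=7: pose=(0,-3,S); sL=45/104, sR=9/10; mL=45/104, mR=693/1040; mL+mR=1143/1040 → advance +1; mR−mL=243/1040 → turn +1·90°

0 90/61 18/5 90/61 774/305 -2 0 W
1 45/53 45/17 45/53 1575/901 -3 0 S
2 18/13 90/113 18/13 1602/1469 -3 -1 E
3 45/68 45/26 45/68 2115/1768 -2 -1 S
4 18/17 18/29 18/17 414/493 -2 -2 E
5 9/17 45/37 9/17 549/629 -1 -2 S
6 90/109 90/181 90/109 13050/19729 -1 -3 E
7 45/104 9/10 45/104 693/1040 0 -3 S
final 0 -4 E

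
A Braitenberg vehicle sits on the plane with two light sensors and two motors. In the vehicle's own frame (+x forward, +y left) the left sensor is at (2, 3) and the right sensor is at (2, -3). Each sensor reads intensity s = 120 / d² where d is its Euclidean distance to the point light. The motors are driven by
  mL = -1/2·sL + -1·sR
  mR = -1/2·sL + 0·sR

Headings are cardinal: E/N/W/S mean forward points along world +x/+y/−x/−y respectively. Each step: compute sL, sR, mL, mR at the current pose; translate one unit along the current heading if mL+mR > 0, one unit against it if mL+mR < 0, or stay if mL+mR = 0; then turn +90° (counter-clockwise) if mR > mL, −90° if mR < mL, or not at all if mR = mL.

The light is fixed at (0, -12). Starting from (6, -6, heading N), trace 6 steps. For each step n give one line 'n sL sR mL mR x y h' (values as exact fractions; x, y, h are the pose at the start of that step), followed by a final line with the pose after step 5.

0 120/73 24/29 -3492/2117 -60/73 6 -6 N
1 6 3/2 -9/2 -3 6 -7 W
2 120/109 24/5 -2916/545 -60/109 7 -7 S
3 20/27 4/3 -46/27 -10/27 7 -6 E
4 120/73 24/29 -3492/2117 -60/73 6 -6 N
5 6 3/2 -9/2 -3 6 -7 W
final 7 -7 S

n=0: pose=(6,-6,N); sL=120/73, sR=24/29; mL=-3492/2117, mR=-60/73; mL+mR=-5232/2117 → advance -1; mR−mL=24/29 → turn +1·90°
n=1: pose=(6,-7,W); sL=6, sR=3/2; mL=-9/2, mR=-3; mL+mR=-15/2 → advance -1; mR−mL=3/2 → turn +1·90°
n=2: pose=(7,-7,S); sL=120/109, sR=24/5; mL=-2916/545, mR=-60/109; mL+mR=-3216/545 → advance -1; mR−mL=24/5 → turn +1·90°
n=3: pose=(7,-6,E); sL=20/27, sR=4/3; mL=-46/27, mR=-10/27; mL+mR=-56/27 → advance -1; mR−mL=4/3 → turn +1·90°
n=4: pose=(6,-6,N); sL=120/73, sR=24/29; mL=-3492/2117, mR=-60/73; mL+mR=-5232/2117 → advance -1; mR−mL=24/29 → turn +1·90°
n=5: pose=(6,-7,W); sL=6, sR=3/2; mL=-9/2, mR=-3; mL+mR=-15/2 → advance -1; mR−mL=3/2 → turn +1·90°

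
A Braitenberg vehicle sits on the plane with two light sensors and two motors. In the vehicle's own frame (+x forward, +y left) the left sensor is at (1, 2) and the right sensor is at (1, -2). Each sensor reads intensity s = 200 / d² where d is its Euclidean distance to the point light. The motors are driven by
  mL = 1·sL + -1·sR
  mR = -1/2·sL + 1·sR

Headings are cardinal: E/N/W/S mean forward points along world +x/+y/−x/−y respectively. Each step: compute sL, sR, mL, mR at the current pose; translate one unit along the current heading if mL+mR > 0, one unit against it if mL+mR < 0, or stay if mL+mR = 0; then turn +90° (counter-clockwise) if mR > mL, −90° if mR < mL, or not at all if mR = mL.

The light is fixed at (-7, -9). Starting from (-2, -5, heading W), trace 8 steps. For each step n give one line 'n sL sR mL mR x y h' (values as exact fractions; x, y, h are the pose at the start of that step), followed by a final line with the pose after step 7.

0 10 50/13 80/13 -15/13 -2 -5 W
1 200/29 200/61 6400/1769 -300/1769 -3 -5 N
2 100/37 100/17 -2000/629 2850/629 -3 -4 E
3 40/9 40/17 320/153 20/153 -2 -4 N
4 2 50/13 -24/13 37/13 -2 -3 E
5 40/13 200/113 1920/1469 340/1469 -1 -3 N
6 20/13 100/37 -560/481 930/481 -1 -2 E
7 200/89 40/29 2240/2581 660/2581 0 -2 N
final 0 -1 E

n=0: pose=(-2,-5,W); sL=10, sR=50/13; mL=80/13, mR=-15/13; mL+mR=5 → advance +1; mR−mL=-95/13 → turn -1·90°
n=1: pose=(-3,-5,N); sL=200/29, sR=200/61; mL=6400/1769, mR=-300/1769; mL+mR=100/29 → advance +1; mR−mL=-6700/1769 → turn -1·90°
n=2: pose=(-3,-4,E); sL=100/37, sR=100/17; mL=-2000/629, mR=2850/629; mL+mR=50/37 → advance +1; mR−mL=4850/629 → turn +1·90°
n=3: pose=(-2,-4,N); sL=40/9, sR=40/17; mL=320/153, mR=20/153; mL+mR=20/9 → advance +1; mR−mL=-100/51 → turn -1·90°
n=4: pose=(-2,-3,E); sL=2, sR=50/13; mL=-24/13, mR=37/13; mL+mR=1 → advance +1; mR−mL=61/13 → turn +1·90°
n=5: pose=(-1,-3,N); sL=40/13, sR=200/113; mL=1920/1469, mR=340/1469; mL+mR=20/13 → advance +1; mR−mL=-1580/1469 → turn -1·90°
n=6: pose=(-1,-2,E); sL=20/13, sR=100/37; mL=-560/481, mR=930/481; mL+mR=10/13 → advance +1; mR−mL=1490/481 → turn +1·90°
n=7: pose=(0,-2,N); sL=200/89, sR=40/29; mL=2240/2581, mR=660/2581; mL+mR=100/89 → advance +1; mR−mL=-1580/2581 → turn -1·90°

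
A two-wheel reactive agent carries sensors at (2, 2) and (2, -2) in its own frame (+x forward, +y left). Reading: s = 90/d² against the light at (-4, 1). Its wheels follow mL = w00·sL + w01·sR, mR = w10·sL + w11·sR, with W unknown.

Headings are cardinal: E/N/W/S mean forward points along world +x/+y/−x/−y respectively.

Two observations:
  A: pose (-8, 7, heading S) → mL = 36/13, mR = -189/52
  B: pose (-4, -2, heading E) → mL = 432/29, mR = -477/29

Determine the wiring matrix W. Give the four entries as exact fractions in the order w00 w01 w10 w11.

obs A: pose=(-8,7,S) → sL=9/2, sR=45/26, mL=36/13, mR=-189/52
obs B: pose=(-4,-2,E) → sL=18, sR=90/29, mL=432/29, mR=-477/29
sensor matrix S = [[9/2, 45/26], [18, 90/29]]; det S = -6480/377
solve [mL_A; mL_B] = S·[w00; w01] and [mR_A; mR_B] = S·[w10; w11]:
  w00 = 1, w01 = -1, w10 = -1, w11 = 1/2

1 -1 -1 1/2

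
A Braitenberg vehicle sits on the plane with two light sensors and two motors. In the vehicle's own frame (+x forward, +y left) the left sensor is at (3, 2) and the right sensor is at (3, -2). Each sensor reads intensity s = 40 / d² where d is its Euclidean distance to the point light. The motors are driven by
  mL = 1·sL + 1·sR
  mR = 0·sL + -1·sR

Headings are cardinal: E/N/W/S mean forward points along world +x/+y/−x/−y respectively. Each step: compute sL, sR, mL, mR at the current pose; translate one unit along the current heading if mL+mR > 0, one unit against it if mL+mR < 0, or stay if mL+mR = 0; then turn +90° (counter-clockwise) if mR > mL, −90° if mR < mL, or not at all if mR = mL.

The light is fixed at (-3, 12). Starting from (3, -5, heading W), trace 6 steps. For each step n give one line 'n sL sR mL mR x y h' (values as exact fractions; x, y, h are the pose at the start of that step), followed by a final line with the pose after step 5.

0 4/37 20/117 1208/4329 -20/117 3 -5 W
1 8/41 8/49 720/2009 -8/49 2 -5 N
2 2/13 10/97 324/1261 -10/97 2 -4 E
3 8/85 40/377 6416/32045 -40/377 3 -4 S
4 4/37 20/117 1208/4329 -20/117 3 -5 W
5 8/41 8/49 720/2009 -8/49 2 -5 N
final 2 -4 E

n=0: pose=(3,-5,W); sL=4/37, sR=20/117; mL=1208/4329, mR=-20/117; mL+mR=4/37 → advance +1; mR−mL=-1948/4329 → turn -1·90°
n=1: pose=(2,-5,N); sL=8/41, sR=8/49; mL=720/2009, mR=-8/49; mL+mR=8/41 → advance +1; mR−mL=-1048/2009 → turn -1·90°
n=2: pose=(2,-4,E); sL=2/13, sR=10/97; mL=324/1261, mR=-10/97; mL+mR=2/13 → advance +1; mR−mL=-454/1261 → turn -1·90°
n=3: pose=(3,-4,S); sL=8/85, sR=40/377; mL=6416/32045, mR=-40/377; mL+mR=8/85 → advance +1; mR−mL=-9816/32045 → turn -1·90°
n=4: pose=(3,-5,W); sL=4/37, sR=20/117; mL=1208/4329, mR=-20/117; mL+mR=4/37 → advance +1; mR−mL=-1948/4329 → turn -1·90°
n=5: pose=(2,-5,N); sL=8/41, sR=8/49; mL=720/2009, mR=-8/49; mL+mR=8/41 → advance +1; mR−mL=-1048/2009 → turn -1·90°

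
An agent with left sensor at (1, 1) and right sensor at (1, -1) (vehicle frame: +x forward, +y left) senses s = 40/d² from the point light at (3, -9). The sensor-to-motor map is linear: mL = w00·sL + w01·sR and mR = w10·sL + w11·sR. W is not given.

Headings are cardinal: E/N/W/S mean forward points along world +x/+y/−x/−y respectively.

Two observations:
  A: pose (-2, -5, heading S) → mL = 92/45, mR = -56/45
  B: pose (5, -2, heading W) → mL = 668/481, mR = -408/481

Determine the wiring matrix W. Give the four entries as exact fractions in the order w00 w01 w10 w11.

1 1/2 -1/2 -1/2

obs A: pose=(-2,-5,S) → sL=8/5, sR=8/9, mL=92/45, mR=-56/45
obs B: pose=(5,-2,W) → sL=40/37, sR=8/13, mL=668/481, mR=-408/481
sensor matrix S = [[8/5, 8/9], [40/37, 8/13]]; det S = 512/21645
solve [mL_A; mL_B] = S·[w00; w01] and [mR_A; mR_B] = S·[w10; w11]:
  w00 = 1, w01 = 1/2, w10 = -1/2, w11 = -1/2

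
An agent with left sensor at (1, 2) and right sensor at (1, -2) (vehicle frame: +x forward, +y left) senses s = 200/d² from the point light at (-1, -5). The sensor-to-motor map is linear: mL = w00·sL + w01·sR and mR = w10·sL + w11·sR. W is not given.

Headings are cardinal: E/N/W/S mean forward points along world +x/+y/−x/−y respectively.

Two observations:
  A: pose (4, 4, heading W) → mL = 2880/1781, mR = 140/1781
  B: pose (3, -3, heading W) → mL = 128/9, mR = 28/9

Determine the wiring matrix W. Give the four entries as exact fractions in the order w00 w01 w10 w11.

1 -1 1/2 -1

obs A: pose=(4,4,W) → sL=40/13, sR=200/137, mL=2880/1781, mR=140/1781
obs B: pose=(3,-3,W) → sL=200/9, sR=8, mL=128/9, mR=28/9
sensor matrix S = [[40/13, 200/137], [200/9, 8]]; det S = -125440/16029
solve [mL_A; mL_B] = S·[w00; w01] and [mR_A; mR_B] = S·[w10; w11]:
  w00 = 1, w01 = -1, w10 = 1/2, w11 = -1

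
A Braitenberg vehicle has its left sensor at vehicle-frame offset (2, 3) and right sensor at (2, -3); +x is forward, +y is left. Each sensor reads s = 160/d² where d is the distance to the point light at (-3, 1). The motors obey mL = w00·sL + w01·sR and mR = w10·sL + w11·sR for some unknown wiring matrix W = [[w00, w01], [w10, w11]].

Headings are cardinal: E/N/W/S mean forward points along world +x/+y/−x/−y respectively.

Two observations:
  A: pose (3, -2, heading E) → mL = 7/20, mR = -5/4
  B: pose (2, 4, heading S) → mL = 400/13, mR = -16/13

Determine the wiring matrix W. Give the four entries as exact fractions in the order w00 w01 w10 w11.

-1/2 1 -1/2 0

obs A: pose=(3,-2,E) → sL=5/2, sR=8/5, mL=7/20, mR=-5/4
obs B: pose=(2,4,S) → sL=32/13, sR=32, mL=400/13, mR=-16/13
sensor matrix S = [[5/2, 8/5], [32/13, 32]]; det S = 4944/65
solve [mL_A; mL_B] = S·[w00; w01] and [mR_A; mR_B] = S·[w10; w11]:
  w00 = -1/2, w01 = 1, w10 = -1/2, w11 = 0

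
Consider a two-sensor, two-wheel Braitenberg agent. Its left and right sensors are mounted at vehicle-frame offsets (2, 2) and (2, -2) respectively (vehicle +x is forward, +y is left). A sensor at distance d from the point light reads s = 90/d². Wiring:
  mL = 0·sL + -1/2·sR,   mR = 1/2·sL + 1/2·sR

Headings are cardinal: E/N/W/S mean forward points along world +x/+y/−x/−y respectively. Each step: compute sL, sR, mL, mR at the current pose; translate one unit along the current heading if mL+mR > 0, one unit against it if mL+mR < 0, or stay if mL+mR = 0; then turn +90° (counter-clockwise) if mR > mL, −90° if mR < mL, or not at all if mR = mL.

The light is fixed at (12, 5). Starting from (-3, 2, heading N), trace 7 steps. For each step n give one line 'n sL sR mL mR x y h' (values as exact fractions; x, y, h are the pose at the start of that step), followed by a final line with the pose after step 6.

n=0: pose=(-3,2,N); sL=9/29, sR=9/17; mL=-9/34, mR=207/493; mL+mR=9/58 → advance +1; mR−mL=675/986 → turn +1·90°
n=1: pose=(-3,3,W); sL=18/61, sR=90/289; mL=-45/289, mR=5346/17629; mL+mR=9/61 → advance +1; mR−mL=8091/17629 → turn +1·90°
n=2: pose=(-4,3,S); sL=45/106, sR=9/34; mL=-9/68, mR=621/1802; mL+mR=45/212 → advance +1; mR−mL=1719/3604 → turn +1·90°
n=3: pose=(-4,2,E); sL=90/197, sR=90/221; mL=-45/221, mR=18810/43537; mL+mR=45/197 → advance +1; mR−mL=27675/43537 → turn +1·90°
n=4: pose=(-3,2,N); sL=9/29, sR=9/17; mL=-9/34, mR=207/493; mL+mR=9/58 → advance +1; mR−mL=675/986 → turn +1·90°
n=5: pose=(-3,3,W); sL=18/61, sR=90/289; mL=-45/289, mR=5346/17629; mL+mR=9/61 → advance +1; mR−mL=8091/17629 → turn +1·90°
n=6: pose=(-4,3,S); sL=45/106, sR=9/34; mL=-9/68, mR=621/1802; mL+mR=45/212 → advance +1; mR−mL=1719/3604 → turn +1·90°

0 9/29 9/17 -9/34 207/493 -3 2 N
1 18/61 90/289 -45/289 5346/17629 -3 3 W
2 45/106 9/34 -9/68 621/1802 -4 3 S
3 90/197 90/221 -45/221 18810/43537 -4 2 E
4 9/29 9/17 -9/34 207/493 -3 2 N
5 18/61 90/289 -45/289 5346/17629 -3 3 W
6 45/106 9/34 -9/68 621/1802 -4 3 S
final -4 2 E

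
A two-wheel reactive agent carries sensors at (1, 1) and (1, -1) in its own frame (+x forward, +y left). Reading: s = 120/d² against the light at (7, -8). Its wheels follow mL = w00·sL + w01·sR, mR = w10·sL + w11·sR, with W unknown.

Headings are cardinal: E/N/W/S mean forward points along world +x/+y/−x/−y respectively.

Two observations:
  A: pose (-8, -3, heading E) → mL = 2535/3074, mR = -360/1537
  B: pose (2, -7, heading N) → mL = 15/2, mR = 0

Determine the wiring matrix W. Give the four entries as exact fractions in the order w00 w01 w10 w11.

1/2 1 -1 1/2

obs A: pose=(-8,-3,E) → sL=15/29, sR=30/53, mL=2535/3074, mR=-360/1537
obs B: pose=(2,-7,N) → sL=3, sR=6, mL=15/2, mR=0
sensor matrix S = [[15/29, 30/53], [3, 6]]; det S = 2160/1537
solve [mL_A; mL_B] = S·[w00; w01] and [mR_A; mR_B] = S·[w10; w11]:
  w00 = 1/2, w01 = 1, w10 = -1, w11 = 1/2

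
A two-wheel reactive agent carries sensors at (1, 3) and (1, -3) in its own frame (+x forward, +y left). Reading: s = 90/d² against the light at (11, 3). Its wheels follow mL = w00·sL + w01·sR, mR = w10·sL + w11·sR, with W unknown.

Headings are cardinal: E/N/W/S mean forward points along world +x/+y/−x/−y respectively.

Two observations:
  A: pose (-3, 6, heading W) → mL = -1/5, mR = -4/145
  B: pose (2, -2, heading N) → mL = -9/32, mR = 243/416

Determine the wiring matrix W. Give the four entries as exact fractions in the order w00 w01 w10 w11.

-1/2 0 -1/2 1/2

obs A: pose=(-3,6,W) → sL=2/5, sR=10/29, mL=-1/5, mR=-4/145
obs B: pose=(2,-2,N) → sL=9/16, sR=45/26, mL=-9/32, mR=243/416
sensor matrix S = [[2/5, 10/29], [9/16, 45/26]]; det S = 1503/3016
solve [mL_A; mL_B] = S·[w00; w01] and [mR_A; mR_B] = S·[w10; w11]:
  w00 = -1/2, w01 = 0, w10 = -1/2, w11 = 1/2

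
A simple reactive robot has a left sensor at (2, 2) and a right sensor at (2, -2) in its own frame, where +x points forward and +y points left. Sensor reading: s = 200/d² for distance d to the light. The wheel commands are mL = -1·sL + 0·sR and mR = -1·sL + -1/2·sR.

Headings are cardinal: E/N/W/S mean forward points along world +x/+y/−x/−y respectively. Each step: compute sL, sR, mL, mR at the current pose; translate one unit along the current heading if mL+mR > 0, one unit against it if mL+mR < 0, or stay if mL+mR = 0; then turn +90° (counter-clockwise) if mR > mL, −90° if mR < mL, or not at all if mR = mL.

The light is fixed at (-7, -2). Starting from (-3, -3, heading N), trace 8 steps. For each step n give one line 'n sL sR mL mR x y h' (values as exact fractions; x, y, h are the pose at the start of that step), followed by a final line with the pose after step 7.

0 40 200/37 -40 -1580/37 -3 -3 N
1 50/9 50/13 -50/9 -875/117 -3 -4 E
2 200/41 200/17 -200/41 -7500/697 -4 -4 S
3 20 100 -20 -70 -4 -3 W
4 40 200/37 -40 -1580/37 -3 -3 N
5 50/9 50/13 -50/9 -875/117 -3 -4 E
6 200/41 200/17 -200/41 -7500/697 -4 -4 S
7 20 100 -20 -70 -4 -3 W
final -3 -3 N

n=0: pose=(-3,-3,N); sL=40, sR=200/37; mL=-40, mR=-1580/37; mL+mR=-3060/37 → advance -1; mR−mL=-100/37 → turn -1·90°
n=1: pose=(-3,-4,E); sL=50/9, sR=50/13; mL=-50/9, mR=-875/117; mL+mR=-1525/117 → advance -1; mR−mL=-25/13 → turn -1·90°
n=2: pose=(-4,-4,S); sL=200/41, sR=200/17; mL=-200/41, mR=-7500/697; mL+mR=-10900/697 → advance -1; mR−mL=-100/17 → turn -1·90°
n=3: pose=(-4,-3,W); sL=20, sR=100; mL=-20, mR=-70; mL+mR=-90 → advance -1; mR−mL=-50 → turn -1·90°
n=4: pose=(-3,-3,N); sL=40, sR=200/37; mL=-40, mR=-1580/37; mL+mR=-3060/37 → advance -1; mR−mL=-100/37 → turn -1·90°
n=5: pose=(-3,-4,E); sL=50/9, sR=50/13; mL=-50/9, mR=-875/117; mL+mR=-1525/117 → advance -1; mR−mL=-25/13 → turn -1·90°
n=6: pose=(-4,-4,S); sL=200/41, sR=200/17; mL=-200/41, mR=-7500/697; mL+mR=-10900/697 → advance -1; mR−mL=-100/17 → turn -1·90°
n=7: pose=(-4,-3,W); sL=20, sR=100; mL=-20, mR=-70; mL+mR=-90 → advance -1; mR−mL=-50 → turn -1·90°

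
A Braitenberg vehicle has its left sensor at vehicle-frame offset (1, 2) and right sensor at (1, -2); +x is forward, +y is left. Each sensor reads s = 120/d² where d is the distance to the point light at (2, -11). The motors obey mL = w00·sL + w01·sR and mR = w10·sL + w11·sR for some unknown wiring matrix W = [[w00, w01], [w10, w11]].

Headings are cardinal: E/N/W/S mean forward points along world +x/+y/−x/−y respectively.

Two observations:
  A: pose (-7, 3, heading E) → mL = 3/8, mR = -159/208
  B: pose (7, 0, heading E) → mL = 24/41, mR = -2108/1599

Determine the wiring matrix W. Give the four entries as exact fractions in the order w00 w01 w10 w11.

obs A: pose=(-7,3,E) → sL=3/8, sR=15/26, mL=3/8, mR=-159/208
obs B: pose=(7,0,E) → sL=24/41, sR=40/39, mL=24/41, mR=-2108/1599
sensor matrix S = [[3/8, 15/26], [24/41, 40/39]]; det S = 25/533
solve [mL_A; mL_B] = S·[w00; w01] and [mR_A; mR_B] = S·[w10; w11]:
  w00 = 1, w01 = 0, w10 = -1/2, w11 = -1

1 0 -1/2 -1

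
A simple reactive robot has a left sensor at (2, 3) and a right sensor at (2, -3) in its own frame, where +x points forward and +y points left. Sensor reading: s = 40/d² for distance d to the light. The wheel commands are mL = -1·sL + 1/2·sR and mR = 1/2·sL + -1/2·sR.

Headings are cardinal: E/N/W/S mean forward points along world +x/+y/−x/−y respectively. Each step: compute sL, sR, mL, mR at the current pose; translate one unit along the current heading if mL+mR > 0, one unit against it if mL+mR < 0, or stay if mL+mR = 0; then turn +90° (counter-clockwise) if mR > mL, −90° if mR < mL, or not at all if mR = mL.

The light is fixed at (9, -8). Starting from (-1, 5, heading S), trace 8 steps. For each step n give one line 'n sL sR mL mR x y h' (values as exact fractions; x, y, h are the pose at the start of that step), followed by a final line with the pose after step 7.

n=0: pose=(-1,5,S); sL=4/17, sR=4/29; mL=-82/493, mR=24/493; mL+mR=-2/17 → advance -1; mR−mL=106/493 → turn +1·90°
n=1: pose=(-1,6,E); sL=40/353, sR=8/37; mL=-68/13061, mR=-672/13061; mL+mR=-20/353 → advance -1; mR−mL=-604/13061 → turn -1·90°
n=2: pose=(-2,6,S); sL=5/26, sR=2/17; mL=-59/442, mR=33/884; mL+mR=-5/52 → advance -1; mR−mL=151/884 → turn +1·90°
n=3: pose=(-2,7,E); sL=8/81, sR=8/45; mL=-4/405, mR=-16/405; mL+mR=-4/81 → advance -1; mR−mL=-4/135 → turn -1·90°
n=4: pose=(-3,7,S); sL=4/25, sR=20/197; mL=-538/4925, mR=144/4925; mL+mR=-2/25 → advance -1; mR−mL=682/4925 → turn +1·90°
n=5: pose=(-3,8,E); sL=40/461, sR=40/269; mL=-1540/124009, mR=-3840/124009; mL+mR=-20/461 → advance -1; mR−mL=-2300/124009 → turn -1·90°
n=6: pose=(-4,8,S); sL=5/37, sR=10/113; mL=-380/4181, mR=195/8362; mL+mR=-5/74 → advance -1; mR−mL=955/8362 → turn +1·90°
n=7: pose=(-4,9,E); sL=40/521, sR=40/317; mL=-2260/165157, mR=-4080/165157; mL+mR=-20/521 → advance -1; mR−mL=-1820/165157 → turn -1·90°

0 4/17 4/29 -82/493 24/493 -1 5 S
1 40/353 8/37 -68/13061 -672/13061 -1 6 E
2 5/26 2/17 -59/442 33/884 -2 6 S
3 8/81 8/45 -4/405 -16/405 -2 7 E
4 4/25 20/197 -538/4925 144/4925 -3 7 S
5 40/461 40/269 -1540/124009 -3840/124009 -3 8 E
6 5/37 10/113 -380/4181 195/8362 -4 8 S
7 40/521 40/317 -2260/165157 -4080/165157 -4 9 E
final -5 9 S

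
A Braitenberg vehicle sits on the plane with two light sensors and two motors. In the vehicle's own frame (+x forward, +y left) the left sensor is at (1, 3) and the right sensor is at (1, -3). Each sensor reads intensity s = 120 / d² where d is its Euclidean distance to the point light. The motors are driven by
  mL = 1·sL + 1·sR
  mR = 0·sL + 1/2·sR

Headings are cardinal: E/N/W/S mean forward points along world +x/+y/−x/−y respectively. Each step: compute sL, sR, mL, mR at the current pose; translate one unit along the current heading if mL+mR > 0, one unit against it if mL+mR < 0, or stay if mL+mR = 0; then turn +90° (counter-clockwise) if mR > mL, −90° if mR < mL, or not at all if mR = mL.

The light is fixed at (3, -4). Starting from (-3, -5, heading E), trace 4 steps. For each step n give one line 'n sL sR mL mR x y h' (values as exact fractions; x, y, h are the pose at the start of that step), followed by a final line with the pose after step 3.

n=0: pose=(-3,-5,E); sL=120/29, sR=120/41; mL=8400/1189, mR=60/41; mL+mR=10140/1189 → advance +1; mR−mL=-6660/1189 → turn -1·90°
n=1: pose=(-2,-5,S); sL=15, sR=30/17; mL=285/17, mR=15/17; mL+mR=300/17 → advance +1; mR−mL=-270/17 → turn -1·90°
n=2: pose=(-2,-6,W); sL=120/61, sR=120/37; mL=11760/2257, mR=60/37; mL+mR=15420/2257 → advance +1; mR−mL=-8100/2257 → turn -1·90°
n=3: pose=(-3,-6,N); sL=60/41, sR=12; mL=552/41, mR=6; mL+mR=798/41 → advance +1; mR−mL=-306/41 → turn -1·90°

0 120/29 120/41 8400/1189 60/41 -3 -5 E
1 15 30/17 285/17 15/17 -2 -5 S
2 120/61 120/37 11760/2257 60/37 -2 -6 W
3 60/41 12 552/41 6 -3 -6 N
final -3 -5 E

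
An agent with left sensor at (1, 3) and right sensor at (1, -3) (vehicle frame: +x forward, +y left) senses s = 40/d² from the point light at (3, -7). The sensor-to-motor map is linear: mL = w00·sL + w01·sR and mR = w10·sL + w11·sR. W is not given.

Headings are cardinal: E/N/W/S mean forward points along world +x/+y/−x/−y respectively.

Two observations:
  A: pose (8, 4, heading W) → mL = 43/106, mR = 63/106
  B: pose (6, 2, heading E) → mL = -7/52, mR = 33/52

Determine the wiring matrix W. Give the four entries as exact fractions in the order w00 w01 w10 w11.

obs A: pose=(8,4,W) → sL=1/2, sR=10/53, mL=43/106, mR=63/106
obs B: pose=(6,2,E) → sL=1/4, sR=10/13, mL=-7/52, mR=33/52
sensor matrix S = [[1/2, 10/53], [1/4, 10/13]]; det S = 465/1378
solve [mL_A; mL_B] = S·[w00; w01] and [mR_A; mR_B] = S·[w10; w11]:
  w00 = 1, w01 = -1/2, w10 = 1, w11 = 1/2

1 -1/2 1 1/2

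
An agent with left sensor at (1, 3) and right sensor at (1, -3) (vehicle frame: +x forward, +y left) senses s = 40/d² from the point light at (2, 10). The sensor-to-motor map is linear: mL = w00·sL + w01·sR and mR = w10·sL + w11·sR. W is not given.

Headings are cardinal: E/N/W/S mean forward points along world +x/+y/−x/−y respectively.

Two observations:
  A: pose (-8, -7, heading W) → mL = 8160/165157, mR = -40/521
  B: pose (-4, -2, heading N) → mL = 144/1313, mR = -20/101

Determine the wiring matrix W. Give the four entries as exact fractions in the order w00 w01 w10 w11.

-1 1 -1 0

obs A: pose=(-8,-7,W) → sL=40/521, sR=40/317, mL=8160/165157, mR=-40/521
obs B: pose=(-4,-2,N) → sL=20/101, sR=4/13, mL=144/1313, mR=-20/101
sensor matrix S = [[40/521, 40/317], [20/101, 4/13]]; det S = -295680/216851141
solve [mL_A; mL_B] = S·[w00; w01] and [mR_A; mR_B] = S·[w10; w11]:
  w00 = -1, w01 = 1, w10 = -1, w11 = 0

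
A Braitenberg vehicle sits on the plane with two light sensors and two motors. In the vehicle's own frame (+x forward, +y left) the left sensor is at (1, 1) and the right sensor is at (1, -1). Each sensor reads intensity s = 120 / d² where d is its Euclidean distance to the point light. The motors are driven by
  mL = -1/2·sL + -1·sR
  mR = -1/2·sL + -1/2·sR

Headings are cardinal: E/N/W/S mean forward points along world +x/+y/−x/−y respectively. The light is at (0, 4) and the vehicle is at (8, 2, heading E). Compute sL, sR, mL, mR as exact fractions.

left sensor world pos  = (9, 3); dL² = 82
right sensor world pos = (9, 1); dR² = 90
sL = 120/82 = 60/41
sR = 120/90 = 4/3
mL = -1/2·sL + -1·sR = -254/123
mR = -1/2·sL + -1/2·sR = -172/123

60/41 4/3 -254/123 -172/123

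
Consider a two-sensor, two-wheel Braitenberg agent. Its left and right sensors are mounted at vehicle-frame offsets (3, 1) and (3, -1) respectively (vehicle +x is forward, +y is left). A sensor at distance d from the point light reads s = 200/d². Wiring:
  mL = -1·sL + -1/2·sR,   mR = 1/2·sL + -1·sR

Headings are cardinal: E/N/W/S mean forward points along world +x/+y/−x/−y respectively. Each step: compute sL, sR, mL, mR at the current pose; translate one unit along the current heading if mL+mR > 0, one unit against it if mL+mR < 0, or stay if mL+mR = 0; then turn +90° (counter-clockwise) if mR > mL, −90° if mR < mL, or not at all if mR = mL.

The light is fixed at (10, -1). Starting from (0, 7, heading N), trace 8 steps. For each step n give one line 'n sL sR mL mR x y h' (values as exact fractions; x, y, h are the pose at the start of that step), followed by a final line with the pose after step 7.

n=0: pose=(0,7,N); sL=100/121, sR=100/101; mL=-16150/12221, mR=-7050/12221; mL+mR=-23200/12221 → advance -1; mR−mL=9100/12221 → turn +1·90°
n=1: pose=(0,6,W); sL=40/41, sR=200/233; mL=-13420/9553, mR=-3540/9553; mL+mR=-16960/9553 → advance -1; mR−mL=9880/9553 → turn +1·90°
n=2: pose=(1,6,S); sL=5/2, sR=50/29; mL=-195/58, mR=-55/116; mL+mR=-445/116 → advance -1; mR−mL=335/116 → turn +1·90°
n=3: pose=(1,7,E); sL=200/117, sR=40/17; mL=-5740/1989, mR=-2980/1989; mL+mR=-8720/1989 → advance -1; mR−mL=920/663 → turn +1·90°
n=4: pose=(0,7,N); sL=100/121, sR=100/101; mL=-16150/12221, mR=-7050/12221; mL+mR=-23200/12221 → advance -1; mR−mL=9100/12221 → turn +1·90°
n=5: pose=(0,6,W); sL=40/41, sR=200/233; mL=-13420/9553, mR=-3540/9553; mL+mR=-16960/9553 → advance -1; mR−mL=9880/9553 → turn +1·90°
n=6: pose=(1,6,S); sL=5/2, sR=50/29; mL=-195/58, mR=-55/116; mL+mR=-445/116 → advance -1; mR−mL=335/116 → turn +1·90°
n=7: pose=(1,7,E); sL=200/117, sR=40/17; mL=-5740/1989, mR=-2980/1989; mL+mR=-8720/1989 → advance -1; mR−mL=920/663 → turn +1·90°

0 100/121 100/101 -16150/12221 -7050/12221 0 7 N
1 40/41 200/233 -13420/9553 -3540/9553 0 6 W
2 5/2 50/29 -195/58 -55/116 1 6 S
3 200/117 40/17 -5740/1989 -2980/1989 1 7 E
4 100/121 100/101 -16150/12221 -7050/12221 0 7 N
5 40/41 200/233 -13420/9553 -3540/9553 0 6 W
6 5/2 50/29 -195/58 -55/116 1 6 S
7 200/117 40/17 -5740/1989 -2980/1989 1 7 E
final 0 7 N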